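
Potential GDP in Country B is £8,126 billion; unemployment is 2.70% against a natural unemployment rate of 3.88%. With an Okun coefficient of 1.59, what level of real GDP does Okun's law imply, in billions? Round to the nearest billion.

Unemployment gap = 2.7 - 3.88 = -1.18 points, so the output gap is -1.59 × (-1.18) = 1.8762%.
Actual GDP = 8126 × (1 + 1.8762/100) = 8126 × 1.018762 ≈ 8278 billion.

£8,278 billion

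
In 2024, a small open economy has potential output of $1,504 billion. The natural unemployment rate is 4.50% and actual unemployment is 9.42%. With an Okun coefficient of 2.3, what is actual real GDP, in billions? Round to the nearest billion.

$1,334 billion

Unemployment gap = 9.42 - 4.5 = 4.92 points, so the output gap is -2.3 × 4.92 = -11.316%.
Actual GDP = 1504 × (1 - 11.316/100) = 1504 × 0.88684 ≈ 1334 billion.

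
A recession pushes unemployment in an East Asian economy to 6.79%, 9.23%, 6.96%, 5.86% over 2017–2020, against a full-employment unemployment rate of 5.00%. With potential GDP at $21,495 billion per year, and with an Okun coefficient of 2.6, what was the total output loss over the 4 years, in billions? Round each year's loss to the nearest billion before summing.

Year 2017: gap = -2.6 × (6.79 - 5) = -4.654%, loss ≈ 21495 × 4.654/100 ≈ 1000.
Year 2018: gap = -2.6 × (9.23 - 5) = -10.998%, loss ≈ 21495 × 10.998/100 ≈ 2364.
Year 2019: gap = -2.6 × (6.96 - 5) = -5.096%, loss ≈ 21495 × 5.096/100 ≈ 1095.
Year 2020: gap = -2.6 × (5.86 - 5) = -2.236%, loss ≈ 21495 × 2.236/100 ≈ 481.
Total lost output = 1000 + 2364 + 1095 + 481 = 4940 billion.

$4,940 billion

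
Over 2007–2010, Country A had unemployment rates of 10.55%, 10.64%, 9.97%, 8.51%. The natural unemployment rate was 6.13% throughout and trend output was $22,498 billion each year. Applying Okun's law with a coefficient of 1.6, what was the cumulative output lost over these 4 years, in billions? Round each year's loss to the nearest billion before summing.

Year 2007: gap = -1.6 × (10.55 - 6.13) = -7.072%, loss ≈ 22498 × 7.072/100 ≈ 1591.
Year 2008: gap = -1.6 × (10.64 - 6.13) = -7.216%, loss ≈ 22498 × 7.216/100 ≈ 1623.
Year 2009: gap = -1.6 × (9.97 - 6.13) = -6.144%, loss ≈ 22498 × 6.144/100 ≈ 1382.
Year 2010: gap = -1.6 × (8.51 - 6.13) = -3.808%, loss ≈ 22498 × 3.808/100 ≈ 857.
Total lost output = 1591 + 1623 + 1382 + 857 = 5453 billion.

$5,453 billion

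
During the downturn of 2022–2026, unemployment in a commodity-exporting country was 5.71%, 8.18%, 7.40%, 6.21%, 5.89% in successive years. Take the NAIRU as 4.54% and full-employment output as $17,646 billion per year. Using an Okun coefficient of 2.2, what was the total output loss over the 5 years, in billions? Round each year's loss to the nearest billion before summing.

Year 2022: gap = -2.2 × (5.71 - 4.54) = -2.574%, loss ≈ 17646 × 2.574/100 ≈ 454.
Year 2023: gap = -2.2 × (8.18 - 4.54) = -8.008%, loss ≈ 17646 × 8.008/100 ≈ 1413.
Year 2024: gap = -2.2 × (7.4 - 4.54) = -6.292%, loss ≈ 17646 × 6.292/100 ≈ 1110.
Year 2025: gap = -2.2 × (6.21 - 4.54) = -3.674%, loss ≈ 17646 × 3.674/100 ≈ 648.
Year 2026: gap = -2.2 × (5.89 - 4.54) = -2.97%, loss ≈ 17646 × 2.97/100 ≈ 524.
Total lost output = 454 + 1413 + 1110 + 648 + 524 = 4149 billion.

$4,149 billion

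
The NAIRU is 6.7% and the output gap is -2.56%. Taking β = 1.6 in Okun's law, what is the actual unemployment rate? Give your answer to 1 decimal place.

From Okun's law, u - u* = -(output gap)/β = -(-2.56)/1.6 = 1.6 points.
So u = 6.7 + 1.6 = 8.3%.

8.3%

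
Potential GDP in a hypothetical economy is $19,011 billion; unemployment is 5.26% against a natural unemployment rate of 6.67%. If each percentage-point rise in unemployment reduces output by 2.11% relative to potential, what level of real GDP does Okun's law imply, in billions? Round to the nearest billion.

$19,577 billion

Unemployment gap = 5.26 - 6.67 = -1.41 points, so the output gap is -2.11 × (-1.41) = 2.9751%.
Actual GDP = 19011 × (1 + 2.9751/100) = 19011 × 1.029751 ≈ 19577 billion.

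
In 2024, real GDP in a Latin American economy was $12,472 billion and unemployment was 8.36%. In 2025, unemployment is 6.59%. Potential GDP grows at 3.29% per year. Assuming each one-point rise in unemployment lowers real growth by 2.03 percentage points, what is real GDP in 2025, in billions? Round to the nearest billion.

$13,330 billion

Δu = 6.59 - 8.36 = -1.77 points.
Okun's law (growth form): g_Y = g_Y* - β × Δu = 3.29 - 2.03 × (-1.77) = 3.29 + 3.5931 = 6.8831%.
Real GDP in the next year = 12472 × (1 + 6.8831/100) = 12472 × 1.068831 ≈ 13330 billion.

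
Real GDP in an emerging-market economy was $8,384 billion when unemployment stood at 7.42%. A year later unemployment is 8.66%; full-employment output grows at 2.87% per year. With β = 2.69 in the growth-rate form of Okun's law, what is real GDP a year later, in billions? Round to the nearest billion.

$8,345 billion

Δu = 8.66 - 7.42 = 1.24 points.
Okun's law (growth form): g_Y = g_Y* - β × Δu = 2.87 - 2.69 × (1.24) = 2.87 - 3.3356 = -0.4656%.
Real GDP in the next year = 8384 × (1 - 0.4656/100) = 8384 × 0.995344 ≈ 8345 billion.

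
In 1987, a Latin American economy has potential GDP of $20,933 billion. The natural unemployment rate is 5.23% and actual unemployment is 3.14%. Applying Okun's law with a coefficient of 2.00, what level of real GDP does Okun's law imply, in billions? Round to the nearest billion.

Unemployment gap = 3.14 - 5.23 = -2.09 points, so the output gap is -2 × (-2.09) = 4.18%.
Actual GDP = 20933 × (1 + 4.18/100) = 20933 × 1.0418 ≈ 21808 billion.

$21,808 billion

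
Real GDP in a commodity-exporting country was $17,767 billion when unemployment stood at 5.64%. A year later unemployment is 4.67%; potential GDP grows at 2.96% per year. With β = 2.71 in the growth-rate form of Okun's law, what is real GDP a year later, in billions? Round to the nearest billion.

Δu = 4.67 - 5.64 = -0.97 points.
Okun's law (growth form): g_Y = g_Y* - β × Δu = 2.96 - 2.71 × (-0.97) = 2.96 + 2.6287 = 5.5887%.
Real GDP in the next year = 17767 × (1 + 5.5887/100) = 17767 × 1.055887 ≈ 18760 billion.

$18,760 billion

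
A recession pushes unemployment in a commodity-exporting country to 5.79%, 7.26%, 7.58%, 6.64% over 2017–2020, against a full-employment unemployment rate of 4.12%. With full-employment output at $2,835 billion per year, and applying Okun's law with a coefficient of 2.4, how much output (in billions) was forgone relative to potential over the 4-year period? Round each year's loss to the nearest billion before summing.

Year 2017: gap = -2.4 × (5.79 - 4.12) = -4.008%, loss ≈ 2835 × 4.008/100 ≈ 114.
Year 2018: gap = -2.4 × (7.26 - 4.12) = -7.536%, loss ≈ 2835 × 7.536/100 ≈ 214.
Year 2019: gap = -2.4 × (7.58 - 4.12) = -8.304%, loss ≈ 2835 × 8.304/100 ≈ 235.
Year 2020: gap = -2.4 × (6.64 - 4.12) = -6.048%, loss ≈ 2835 × 6.048/100 ≈ 171.
Total lost output = 114 + 214 + 235 + 171 = 734 billion.

$734 billion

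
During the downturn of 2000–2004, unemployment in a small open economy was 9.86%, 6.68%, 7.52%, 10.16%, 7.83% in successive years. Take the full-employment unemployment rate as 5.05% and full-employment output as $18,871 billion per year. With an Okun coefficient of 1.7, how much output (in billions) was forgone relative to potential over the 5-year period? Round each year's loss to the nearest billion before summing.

Year 2000: gap = -1.7 × (9.86 - 5.05) = -8.177%, loss ≈ 18871 × 8.177/100 ≈ 1543.
Year 2001: gap = -1.7 × (6.68 - 5.05) = -2.771%, loss ≈ 18871 × 2.771/100 ≈ 523.
Year 2002: gap = -1.7 × (7.52 - 5.05) = -4.199%, loss ≈ 18871 × 4.199/100 ≈ 792.
Year 2003: gap = -1.7 × (10.16 - 5.05) = -8.687%, loss ≈ 18871 × 8.687/100 ≈ 1639.
Year 2004: gap = -1.7 × (7.83 - 5.05) = -4.726%, loss ≈ 18871 × 4.726/100 ≈ 892.
Total lost output = 1543 + 523 + 792 + 1639 + 892 = 5389 billion.

$5,389 billion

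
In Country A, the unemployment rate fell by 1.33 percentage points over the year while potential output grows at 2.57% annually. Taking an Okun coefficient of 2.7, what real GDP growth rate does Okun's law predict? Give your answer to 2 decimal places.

Growth-rate Okun's law: g_Y = g_Y* - β × Δu.
g_Y = 2.57 - 2.7 × (-1.33) = 2.57 + 3.591 = 6.161%, i.e. 6.16% to 2 d.p.

6.16%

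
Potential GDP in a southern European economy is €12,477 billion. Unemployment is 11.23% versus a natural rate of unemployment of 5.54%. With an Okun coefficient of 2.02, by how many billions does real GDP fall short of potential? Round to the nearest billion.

Output gap = -2.02 × (11.23 - 5.54) = -2.02 × 5.69 = -11.4938%.
Actual GDP ≈ 12477 × 0.885062 ≈ 11043 billion, so the shortfall is 12477 - 11043 = 1434 billion.

€1,434 billion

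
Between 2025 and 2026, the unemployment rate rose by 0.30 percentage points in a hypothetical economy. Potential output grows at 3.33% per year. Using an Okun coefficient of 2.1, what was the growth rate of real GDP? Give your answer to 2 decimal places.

Growth-rate Okun's law: g_Y = g_Y* - β × Δu.
g_Y = 3.33 - 2.1 × (0.30) = 3.33 - 0.63 = 2.7%, i.e. 2.70% to 2 d.p.

2.70%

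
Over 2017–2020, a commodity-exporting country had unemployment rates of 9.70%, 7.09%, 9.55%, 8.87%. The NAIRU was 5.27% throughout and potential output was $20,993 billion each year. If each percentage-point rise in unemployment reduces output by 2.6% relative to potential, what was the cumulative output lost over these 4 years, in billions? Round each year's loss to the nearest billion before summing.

$7,712 billion

Year 2017: gap = -2.6 × (9.7 - 5.27) = -11.518%, loss ≈ 20993 × 11.518/100 ≈ 2418.
Year 2018: gap = -2.6 × (7.09 - 5.27) = -4.732%, loss ≈ 20993 × 4.732/100 ≈ 993.
Year 2019: gap = -2.6 × (9.55 - 5.27) = -11.128%, loss ≈ 20993 × 11.128/100 ≈ 2336.
Year 2020: gap = -2.6 × (8.87 - 5.27) = -9.36%, loss ≈ 20993 × 9.36/100 ≈ 1965.
Total lost output = 2418 + 993 + 2336 + 1965 = 7712 billion.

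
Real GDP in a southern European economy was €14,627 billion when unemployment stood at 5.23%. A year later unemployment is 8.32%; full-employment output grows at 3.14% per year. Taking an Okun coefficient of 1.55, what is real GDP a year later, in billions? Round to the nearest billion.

Δu = 8.32 - 5.23 = 3.09 points.
Okun's law (growth form): g_Y = g_Y* - β × Δu = 3.14 - 1.55 × (3.09) = 3.14 - 4.7895 = -1.6495%.
Real GDP in the next year = 14627 × (1 - 1.6495/100) = 14627 × 0.983505 ≈ 14386 billion.

€14,386 billion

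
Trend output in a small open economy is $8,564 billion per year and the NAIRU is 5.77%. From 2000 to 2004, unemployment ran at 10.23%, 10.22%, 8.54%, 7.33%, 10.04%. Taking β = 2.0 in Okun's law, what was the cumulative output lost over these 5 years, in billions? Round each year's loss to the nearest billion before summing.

$2,998 billion

Year 2000: gap = -2.0 × (10.23 - 5.77) = -8.92%, loss ≈ 8564 × 8.92/100 ≈ 764.
Year 2001: gap = -2.0 × (10.22 - 5.77) = -8.9%, loss ≈ 8564 × 8.9/100 ≈ 762.
Year 2002: gap = -2.0 × (8.54 - 5.77) = -5.54%, loss ≈ 8564 × 5.54/100 ≈ 474.
Year 2003: gap = -2.0 × (7.33 - 5.77) = -3.12%, loss ≈ 8564 × 3.12/100 ≈ 267.
Year 2004: gap = -2.0 × (10.04 - 5.77) = -8.54%, loss ≈ 8564 × 8.54/100 ≈ 731.
Total lost output = 764 + 762 + 474 + 267 + 731 = 2998 billion.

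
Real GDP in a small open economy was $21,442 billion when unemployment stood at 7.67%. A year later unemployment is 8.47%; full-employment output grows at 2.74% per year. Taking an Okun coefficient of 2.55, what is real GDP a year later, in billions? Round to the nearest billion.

Δu = 8.47 - 7.67 = 0.8 points.
Okun's law (growth form): g_Y = g_Y* - β × Δu = 2.74 - 2.55 × (0.80) = 2.74 - 2.04 = 0.7%.
Real GDP in the next year = 21442 × (1 + 0.7/100) = 21442 × 1.007 ≈ 21592 billion.

$21,592 billion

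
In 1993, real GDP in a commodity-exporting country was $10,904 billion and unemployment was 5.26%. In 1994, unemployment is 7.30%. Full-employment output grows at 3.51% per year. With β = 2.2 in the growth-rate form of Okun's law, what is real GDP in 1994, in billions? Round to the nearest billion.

Δu = 7.3 - 5.26 = 2.04 points.
Okun's law (growth form): g_Y = g_Y* - β × Δu = 3.51 - 2.2 × (2.04) = 3.51 - 4.488 = -0.978%.
Real GDP in the next year = 10904 × (1 - 0.978/100) = 10904 × 0.99022 ≈ 10797 billion.

$10,797 billion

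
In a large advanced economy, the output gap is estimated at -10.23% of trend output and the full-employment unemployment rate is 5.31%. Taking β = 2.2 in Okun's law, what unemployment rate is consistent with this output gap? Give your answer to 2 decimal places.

From Okun's law, u - u* = -(output gap)/β = -(-10.23)/2.2 = 4.65 points.
So u = 5.31 + 4.65 = 9.96%.

9.96%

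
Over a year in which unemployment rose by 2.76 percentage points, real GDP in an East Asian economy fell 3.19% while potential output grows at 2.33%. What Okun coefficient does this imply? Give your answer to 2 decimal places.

Growth form: g_Y = g_Y* - β × Δu, so β = (g_Y* - g_Y)/Δu.
β = (2.33 + 3.19)/2.76 = 5.52/2.76 = 2.00.

β ≈ 2.00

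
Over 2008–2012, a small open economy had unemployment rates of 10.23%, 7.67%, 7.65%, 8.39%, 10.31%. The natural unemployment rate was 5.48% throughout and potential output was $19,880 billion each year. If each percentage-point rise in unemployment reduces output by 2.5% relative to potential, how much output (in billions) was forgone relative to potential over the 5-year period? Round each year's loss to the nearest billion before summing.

Year 2008: gap = -2.5 × (10.23 - 5.48) = -11.875%, loss ≈ 19880 × 11.875/100 ≈ 2361.
Year 2009: gap = -2.5 × (7.67 - 5.48) = -5.475%, loss ≈ 19880 × 5.475/100 ≈ 1088.
Year 2010: gap = -2.5 × (7.65 - 5.48) = -5.425%, loss ≈ 19880 × 5.425/100 ≈ 1078.
Year 2011: gap = -2.5 × (8.39 - 5.48) = -7.275%, loss ≈ 19880 × 7.275/100 ≈ 1446.
Year 2012: gap = -2.5 × (10.31 - 5.48) = -12.075%, loss ≈ 19880 × 12.075/100 ≈ 2401.
Total lost output = 2361 + 1088 + 1078 + 1446 + 2401 = 8374 billion.

$8,374 billion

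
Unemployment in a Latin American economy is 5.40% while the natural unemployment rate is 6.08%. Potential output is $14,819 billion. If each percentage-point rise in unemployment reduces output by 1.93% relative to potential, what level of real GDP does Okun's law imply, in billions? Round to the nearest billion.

Unemployment gap = 5.4 - 6.08 = -0.68 points, so the output gap is -1.93 × (-0.68) = 1.3124%.
Actual GDP = 14819 × (1 + 1.3124/100) = 14819 × 1.013124 ≈ 15013 billion.

$15,013 billion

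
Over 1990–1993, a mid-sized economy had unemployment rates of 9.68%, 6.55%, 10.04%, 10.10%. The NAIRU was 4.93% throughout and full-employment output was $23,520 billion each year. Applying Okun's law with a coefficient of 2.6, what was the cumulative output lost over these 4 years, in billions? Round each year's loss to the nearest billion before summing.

Year 1990: gap = -2.6 × (9.68 - 4.93) = -12.35%, loss ≈ 23520 × 12.35/100 ≈ 2905.
Year 1991: gap = -2.6 × (6.55 - 4.93) = -4.212%, loss ≈ 23520 × 4.212/100 ≈ 991.
Year 1992: gap = -2.6 × (10.04 - 4.93) = -13.286%, loss ≈ 23520 × 13.286/100 ≈ 3125.
Year 1993: gap = -2.6 × (10.1 - 4.93) = -13.442%, loss ≈ 23520 × 13.442/100 ≈ 3162.
Total lost output = 2905 + 991 + 3125 + 3162 = 10183 billion.

$10,183 billion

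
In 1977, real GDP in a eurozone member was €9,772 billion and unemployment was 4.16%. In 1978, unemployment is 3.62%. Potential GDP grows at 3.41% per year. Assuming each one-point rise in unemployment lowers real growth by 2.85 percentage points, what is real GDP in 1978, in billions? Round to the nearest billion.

€10,256 billion

Δu = 3.62 - 4.16 = -0.54 points.
Okun's law (growth form): g_Y = g_Y* - β × Δu = 3.41 - 2.85 × (-0.54) = 3.41 + 1.539 = 4.949%.
Real GDP in the next year = 9772 × (1 + 4.949/100) = 9772 × 1.04949 ≈ 10256 billion.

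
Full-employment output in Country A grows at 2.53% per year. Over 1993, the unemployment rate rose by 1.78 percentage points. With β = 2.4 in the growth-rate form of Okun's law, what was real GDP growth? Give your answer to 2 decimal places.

Growth-rate Okun's law: g_Y = g_Y* - β × Δu.
g_Y = 2.53 - 2.4 × (1.78) = 2.53 - 4.272 = -1.742%, i.e. -1.74% to 2 d.p.

-1.74%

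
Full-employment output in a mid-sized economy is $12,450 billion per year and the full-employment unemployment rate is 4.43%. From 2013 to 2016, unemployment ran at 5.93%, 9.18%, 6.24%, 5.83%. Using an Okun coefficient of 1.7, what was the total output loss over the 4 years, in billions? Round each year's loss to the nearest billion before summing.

Year 2013: gap = -1.7 × (5.93 - 4.43) = -2.55%, loss ≈ 12450 × 2.55/100 ≈ 317.
Year 2014: gap = -1.7 × (9.18 - 4.43) = -8.075%, loss ≈ 12450 × 8.075/100 ≈ 1005.
Year 2015: gap = -1.7 × (6.24 - 4.43) = -3.077%, loss ≈ 12450 × 3.077/100 ≈ 383.
Year 2016: gap = -1.7 × (5.83 - 4.43) = -2.38%, loss ≈ 12450 × 2.38/100 ≈ 296.
Total lost output = 317 + 1005 + 383 + 296 = 2001 billion.

$2,001 billion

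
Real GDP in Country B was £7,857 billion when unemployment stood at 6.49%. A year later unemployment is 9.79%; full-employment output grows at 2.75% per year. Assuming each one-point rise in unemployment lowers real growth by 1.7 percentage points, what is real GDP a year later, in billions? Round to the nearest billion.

Δu = 9.79 - 6.49 = 3.3 points.
Okun's law (growth form): g_Y = g_Y* - β × Δu = 2.75 - 1.7 × (3.30) = 2.75 - 5.61 = -2.86%.
Real GDP in the next year = 7857 × (1 - 2.86/100) = 7857 × 0.9714 ≈ 7632 billion.

£7,632 billion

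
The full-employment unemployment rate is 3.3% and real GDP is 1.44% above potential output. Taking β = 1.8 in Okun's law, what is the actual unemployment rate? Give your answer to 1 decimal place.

From Okun's law, u - u* = -(output gap)/β = -(1.44)/1.8 = -0.8 points.
So u = 3.3 - 0.8 = 2.5%.

2.5%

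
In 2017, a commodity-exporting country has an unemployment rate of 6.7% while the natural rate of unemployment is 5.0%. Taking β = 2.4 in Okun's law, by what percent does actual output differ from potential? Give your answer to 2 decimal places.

-4.08%

The unemployment gap is 6.7 - 5 = 1.7 percentage points.
Okun's law gives an output gap of -2.4 × 1.7 = -4.08%, i.e. 4.08% below potential.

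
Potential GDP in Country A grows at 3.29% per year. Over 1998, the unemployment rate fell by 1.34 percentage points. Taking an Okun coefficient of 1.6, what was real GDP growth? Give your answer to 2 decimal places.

5.43%

Growth-rate Okun's law: g_Y = g_Y* - β × Δu.
g_Y = 3.29 - 1.6 × (-1.34) = 3.29 + 2.144 = 5.434%, i.e. 5.43% to 2 d.p.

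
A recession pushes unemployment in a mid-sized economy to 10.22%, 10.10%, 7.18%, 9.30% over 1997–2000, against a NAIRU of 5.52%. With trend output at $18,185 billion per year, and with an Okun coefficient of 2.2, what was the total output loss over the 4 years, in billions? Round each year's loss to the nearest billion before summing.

Year 1997: gap = -2.2 × (10.22 - 5.52) = -10.34%, loss ≈ 18185 × 10.34/100 ≈ 1880.
Year 1998: gap = -2.2 × (10.1 - 5.52) = -10.076%, loss ≈ 18185 × 10.076/100 ≈ 1832.
Year 1999: gap = -2.2 × (7.18 - 5.52) = -3.652%, loss ≈ 18185 × 3.652/100 ≈ 664.
Year 2000: gap = -2.2 × (9.3 - 5.52) = -8.316%, loss ≈ 18185 × 8.316/100 ≈ 1512.
Total lost output = 1880 + 1832 + 664 + 1512 = 5888 billion.

$5,888 billion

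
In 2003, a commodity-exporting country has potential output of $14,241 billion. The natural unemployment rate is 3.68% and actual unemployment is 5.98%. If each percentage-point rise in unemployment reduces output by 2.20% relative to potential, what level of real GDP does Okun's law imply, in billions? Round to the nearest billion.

Unemployment gap = 5.98 - 3.68 = 2.3 points, so the output gap is -2.2 × 2.3 = -5.06%.
Actual GDP = 14241 × (1 - 5.06/100) = 14241 × 0.9494 ≈ 13520 billion.

$13,520 billion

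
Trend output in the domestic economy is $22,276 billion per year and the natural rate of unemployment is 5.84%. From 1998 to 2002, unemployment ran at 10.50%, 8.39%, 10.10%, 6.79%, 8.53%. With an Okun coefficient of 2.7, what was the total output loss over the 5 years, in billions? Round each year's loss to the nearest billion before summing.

$9,088 billion

Year 1998: gap = -2.7 × (10.5 - 5.84) = -12.582%, loss ≈ 22276 × 12.582/100 ≈ 2803.
Year 1999: gap = -2.7 × (8.39 - 5.84) = -6.885%, loss ≈ 22276 × 6.885/100 ≈ 1534.
Year 2000: gap = -2.7 × (10.1 - 5.84) = -11.502%, loss ≈ 22276 × 11.502/100 ≈ 2562.
Year 2001: gap = -2.7 × (6.79 - 5.84) = -2.565%, loss ≈ 22276 × 2.565/100 ≈ 571.
Year 2002: gap = -2.7 × (8.53 - 5.84) = -7.263%, loss ≈ 22276 × 7.263/100 ≈ 1618.
Total lost output = 2803 + 1534 + 2562 + 571 + 1618 = 9088 billion.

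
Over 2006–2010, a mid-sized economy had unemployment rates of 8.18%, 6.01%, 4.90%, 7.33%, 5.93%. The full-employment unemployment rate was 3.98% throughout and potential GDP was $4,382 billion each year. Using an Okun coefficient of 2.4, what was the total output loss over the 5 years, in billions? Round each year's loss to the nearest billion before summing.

Year 2006: gap = -2.4 × (8.18 - 3.98) = -10.08%, loss ≈ 4382 × 10.08/100 ≈ 442.
Year 2007: gap = -2.4 × (6.01 - 3.98) = -4.872%, loss ≈ 4382 × 4.872/100 ≈ 213.
Year 2008: gap = -2.4 × (4.9 - 3.98) = -2.208%, loss ≈ 4382 × 2.208/100 ≈ 97.
Year 2009: gap = -2.4 × (7.33 - 3.98) = -8.04%, loss ≈ 4382 × 8.04/100 ≈ 352.
Year 2010: gap = -2.4 × (5.93 - 3.98) = -4.68%, loss ≈ 4382 × 4.68/100 ≈ 205.
Total lost output = 442 + 213 + 97 + 352 + 205 = 1309 billion.

$1,309 billion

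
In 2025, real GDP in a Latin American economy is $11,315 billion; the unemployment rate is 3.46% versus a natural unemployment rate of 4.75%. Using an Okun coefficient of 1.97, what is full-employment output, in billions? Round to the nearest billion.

Unemployment gap = 3.46 - 4.75 = -1.29 points, so output gap = -1.97 × (-1.29) = 2.5413%.
Since Y = Y* × (1 + gap/100), Y* = 11315/1.025413 ≈ 11035 billion.

$11,035 billion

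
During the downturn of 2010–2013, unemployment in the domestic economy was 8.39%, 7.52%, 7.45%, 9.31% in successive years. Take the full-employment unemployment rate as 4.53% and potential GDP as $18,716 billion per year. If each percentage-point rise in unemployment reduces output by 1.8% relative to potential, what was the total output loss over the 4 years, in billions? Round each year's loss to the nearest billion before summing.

Year 2010: gap = -1.8 × (8.39 - 4.53) = -6.948%, loss ≈ 18716 × 6.948/100 ≈ 1300.
Year 2011: gap = -1.8 × (7.52 - 4.53) = -5.382%, loss ≈ 18716 × 5.382/100 ≈ 1007.
Year 2012: gap = -1.8 × (7.45 - 4.53) = -5.256%, loss ≈ 18716 × 5.256/100 ≈ 984.
Year 2013: gap = -1.8 × (9.31 - 4.53) = -8.604%, loss ≈ 18716 × 8.604/100 ≈ 1610.
Total lost output = 1300 + 1007 + 984 + 1610 = 4901 billion.

$4,901 billion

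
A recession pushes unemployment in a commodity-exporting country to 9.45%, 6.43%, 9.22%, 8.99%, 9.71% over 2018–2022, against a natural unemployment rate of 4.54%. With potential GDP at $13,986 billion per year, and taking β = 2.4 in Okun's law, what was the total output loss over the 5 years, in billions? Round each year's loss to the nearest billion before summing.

Year 2018: gap = -2.4 × (9.45 - 4.54) = -11.784%, loss ≈ 13986 × 11.784/100 ≈ 1648.
Year 2019: gap = -2.4 × (6.43 - 4.54) = -4.536%, loss ≈ 13986 × 4.536/100 ≈ 634.
Year 2020: gap = -2.4 × (9.22 - 4.54) = -11.232%, loss ≈ 13986 × 11.232/100 ≈ 1571.
Year 2021: gap = -2.4 × (8.99 - 4.54) = -10.68%, loss ≈ 13986 × 10.68/100 ≈ 1494.
Year 2022: gap = -2.4 × (9.71 - 4.54) = -12.408%, loss ≈ 13986 × 12.408/100 ≈ 1735.
Total lost output = 1648 + 634 + 1571 + 1494 + 1735 = 7082 billion.

$7,082 billion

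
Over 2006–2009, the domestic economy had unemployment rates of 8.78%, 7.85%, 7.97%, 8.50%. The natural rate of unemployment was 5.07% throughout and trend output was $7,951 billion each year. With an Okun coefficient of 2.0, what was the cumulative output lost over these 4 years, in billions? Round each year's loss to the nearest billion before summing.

Year 2006: gap = -2.0 × (8.78 - 5.07) = -7.42%, loss ≈ 7951 × 7.42/100 ≈ 590.
Year 2007: gap = -2.0 × (7.85 - 5.07) = -5.56%, loss ≈ 7951 × 5.56/100 ≈ 442.
Year 2008: gap = -2.0 × (7.97 - 5.07) = -5.8%, loss ≈ 7951 × 5.8/100 ≈ 461.
Year 2009: gap = -2.0 × (8.5 - 5.07) = -6.86%, loss ≈ 7951 × 6.86/100 ≈ 545.
Total lost output = 590 + 442 + 461 + 545 = 2038 billion.

$2,038 billion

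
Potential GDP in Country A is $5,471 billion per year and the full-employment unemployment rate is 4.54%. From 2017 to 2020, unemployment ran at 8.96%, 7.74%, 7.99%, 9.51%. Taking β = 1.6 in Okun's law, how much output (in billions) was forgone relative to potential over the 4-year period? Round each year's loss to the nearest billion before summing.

$1,404 billion

Year 2017: gap = -1.6 × (8.96 - 4.54) = -7.072%, loss ≈ 5471 × 7.072/100 ≈ 387.
Year 2018: gap = -1.6 × (7.74 - 4.54) = -5.12%, loss ≈ 5471 × 5.12/100 ≈ 280.
Year 2019: gap = -1.6 × (7.99 - 4.54) = -5.52%, loss ≈ 5471 × 5.52/100 ≈ 302.
Year 2020: gap = -1.6 × (9.51 - 4.54) = -7.952%, loss ≈ 5471 × 7.952/100 ≈ 435.
Total lost output = 387 + 280 + 302 + 435 = 1404 billion.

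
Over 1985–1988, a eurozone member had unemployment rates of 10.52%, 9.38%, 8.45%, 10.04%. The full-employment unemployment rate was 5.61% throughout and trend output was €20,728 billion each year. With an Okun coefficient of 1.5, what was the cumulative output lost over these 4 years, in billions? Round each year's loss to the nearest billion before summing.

Year 1985: gap = -1.5 × (10.52 - 5.61) = -7.365%, loss ≈ 20728 × 7.365/100 ≈ 1527.
Year 1986: gap = -1.5 × (9.38 - 5.61) = -5.655%, loss ≈ 20728 × 5.655/100 ≈ 1172.
Year 1987: gap = -1.5 × (8.45 - 5.61) = -4.26%, loss ≈ 20728 × 4.26/100 ≈ 883.
Year 1988: gap = -1.5 × (10.04 - 5.61) = -6.645%, loss ≈ 20728 × 6.645/100 ≈ 1377.
Total lost output = 1527 + 1172 + 883 + 1377 = 4959 billion.

€4,959 billion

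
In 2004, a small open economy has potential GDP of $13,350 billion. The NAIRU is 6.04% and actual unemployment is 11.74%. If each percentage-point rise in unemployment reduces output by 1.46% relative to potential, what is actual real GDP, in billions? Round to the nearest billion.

Unemployment gap = 11.74 - 6.04 = 5.7 points, so the output gap is -1.46 × 5.7 = -8.322%.
Actual GDP = 13350 × (1 - 8.322/100) = 13350 × 0.91678 ≈ 12239 billion.

$12,239 billion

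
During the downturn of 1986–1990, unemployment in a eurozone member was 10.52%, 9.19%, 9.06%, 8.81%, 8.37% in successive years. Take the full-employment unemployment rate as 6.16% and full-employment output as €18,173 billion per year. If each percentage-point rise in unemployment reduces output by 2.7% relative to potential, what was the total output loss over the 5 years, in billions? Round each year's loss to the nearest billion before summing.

Year 1986: gap = -2.7 × (10.52 - 6.16) = -11.772%, loss ≈ 18173 × 11.772/100 ≈ 2139.
Year 1987: gap = -2.7 × (9.19 - 6.16) = -8.181%, loss ≈ 18173 × 8.181/100 ≈ 1487.
Year 1988: gap = -2.7 × (9.06 - 6.16) = -7.83%, loss ≈ 18173 × 7.83/100 ≈ 1423.
Year 1989: gap = -2.7 × (8.81 - 6.16) = -7.155%, loss ≈ 18173 × 7.155/100 ≈ 1300.
Year 1990: gap = -2.7 × (8.37 - 6.16) = -5.967%, loss ≈ 18173 × 5.967/100 ≈ 1084.
Total lost output = 2139 + 1487 + 1423 + 1300 + 1084 = 7433 billion.

€7,433 billion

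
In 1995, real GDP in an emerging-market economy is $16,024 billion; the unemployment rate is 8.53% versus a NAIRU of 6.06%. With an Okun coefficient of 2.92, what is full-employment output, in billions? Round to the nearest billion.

Unemployment gap = 8.53 - 6.06 = 2.47 points, so output gap = -2.92 × 2.47 = -7.2124%.
Since Y = Y* × (1 + gap/100), Y* = 16024/0.927876 ≈ 17270 billion.

$17,270 billion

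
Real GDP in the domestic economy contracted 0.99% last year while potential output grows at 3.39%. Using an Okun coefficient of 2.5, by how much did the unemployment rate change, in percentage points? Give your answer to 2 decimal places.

1.75 percentage points

Growth-rate Okun's law: g_Y = g_Y* - β × Δu, so Δu = (g_Y* - g_Y)/β.
Δu = (3.39 + 0.99)/2.5 = 4.38/2.5 = 1.75 percentage points.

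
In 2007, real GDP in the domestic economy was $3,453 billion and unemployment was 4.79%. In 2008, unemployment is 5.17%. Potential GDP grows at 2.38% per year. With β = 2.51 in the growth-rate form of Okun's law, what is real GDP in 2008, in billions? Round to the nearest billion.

$3,502 billion

Δu = 5.17 - 4.79 = 0.38 points.
Okun's law (growth form): g_Y = g_Y* - β × Δu = 2.38 - 2.51 × (0.38) = 2.38 - 0.9538 = 1.4262%.
Real GDP in the next year = 3453 × (1 + 1.4262/100) = 3453 × 1.014262 ≈ 3502 billion.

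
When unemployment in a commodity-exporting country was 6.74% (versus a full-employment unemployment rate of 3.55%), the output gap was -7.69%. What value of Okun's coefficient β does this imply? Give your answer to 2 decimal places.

Okun's law: output gap = -β × (u - u*).
-7.69 = -β × (6.74 - 3.55) = -β × 3.19, so β = 7.69/3.19 = 2.41.

β ≈ 2.41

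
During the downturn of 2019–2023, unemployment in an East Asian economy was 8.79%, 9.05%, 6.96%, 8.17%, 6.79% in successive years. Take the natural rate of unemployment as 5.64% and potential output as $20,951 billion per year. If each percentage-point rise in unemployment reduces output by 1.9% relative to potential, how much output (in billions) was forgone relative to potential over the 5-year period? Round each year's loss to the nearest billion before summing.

Year 2019: gap = -1.9 × (8.79 - 5.64) = -5.985%, loss ≈ 20951 × 5.985/100 ≈ 1254.
Year 2020: gap = -1.9 × (9.05 - 5.64) = -6.479%, loss ≈ 20951 × 6.479/100 ≈ 1357.
Year 2021: gap = -1.9 × (6.96 - 5.64) = -2.508%, loss ≈ 20951 × 2.508/100 ≈ 525.
Year 2022: gap = -1.9 × (8.17 - 5.64) = -4.807%, loss ≈ 20951 × 4.807/100 ≈ 1007.
Year 2023: gap = -1.9 × (6.79 - 5.64) = -2.185%, loss ≈ 20951 × 2.185/100 ≈ 458.
Total lost output = 1254 + 1357 + 525 + 1007 + 458 = 4601 billion.

$4,601 billion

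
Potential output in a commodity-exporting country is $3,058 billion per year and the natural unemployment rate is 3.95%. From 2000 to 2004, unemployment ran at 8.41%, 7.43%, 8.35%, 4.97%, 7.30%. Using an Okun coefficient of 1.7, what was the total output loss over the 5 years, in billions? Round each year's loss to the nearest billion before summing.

Year 2000: gap = -1.7 × (8.41 - 3.95) = -7.582%, loss ≈ 3058 × 7.582/100 ≈ 232.
Year 2001: gap = -1.7 × (7.43 - 3.95) = -5.916%, loss ≈ 3058 × 5.916/100 ≈ 181.
Year 2002: gap = -1.7 × (8.35 - 3.95) = -7.48%, loss ≈ 3058 × 7.48/100 ≈ 229.
Year 2003: gap = -1.7 × (4.97 - 3.95) = -1.734%, loss ≈ 3058 × 1.734/100 ≈ 53.
Year 2004: gap = -1.7 × (7.3 - 3.95) = -5.695%, loss ≈ 3058 × 5.695/100 ≈ 174.
Total lost output = 232 + 181 + 229 + 53 + 174 = 869 billion.

$869 billion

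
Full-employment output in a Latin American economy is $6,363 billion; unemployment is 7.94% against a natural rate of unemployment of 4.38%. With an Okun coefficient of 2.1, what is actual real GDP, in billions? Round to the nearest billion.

$5,887 billion

Unemployment gap = 7.94 - 4.38 = 3.56 points, so the output gap is -2.1 × 3.56 = -7.476%.
Actual GDP = 6363 × (1 - 7.476/100) = 6363 × 0.92524 ≈ 5887 billion.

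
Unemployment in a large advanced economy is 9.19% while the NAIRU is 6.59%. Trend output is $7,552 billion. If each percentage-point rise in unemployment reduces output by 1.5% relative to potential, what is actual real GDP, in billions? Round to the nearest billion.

Unemployment gap = 9.19 - 6.59 = 2.6 points, so the output gap is -1.5 × 2.6 = -3.9%.
Actual GDP = 7552 × (1 - 3.9/100) = 7552 × 0.961 ≈ 7257 billion.

$7,257 billion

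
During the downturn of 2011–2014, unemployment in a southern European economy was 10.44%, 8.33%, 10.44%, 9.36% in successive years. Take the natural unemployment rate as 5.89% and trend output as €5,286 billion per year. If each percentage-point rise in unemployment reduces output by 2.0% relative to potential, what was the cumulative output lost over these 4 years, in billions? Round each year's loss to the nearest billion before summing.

Year 2011: gap = -2.0 × (10.44 - 5.89) = -9.1%, loss ≈ 5286 × 9.1/100 ≈ 481.
Year 2012: gap = -2.0 × (8.33 - 5.89) = -4.88%, loss ≈ 5286 × 4.88/100 ≈ 258.
Year 2013: gap = -2.0 × (10.44 - 5.89) = -9.1%, loss ≈ 5286 × 9.1/100 ≈ 481.
Year 2014: gap = -2.0 × (9.36 - 5.89) = -6.94%, loss ≈ 5286 × 6.94/100 ≈ 367.
Total lost output = 481 + 258 + 481 + 367 = 1587 billion.

€1,587 billion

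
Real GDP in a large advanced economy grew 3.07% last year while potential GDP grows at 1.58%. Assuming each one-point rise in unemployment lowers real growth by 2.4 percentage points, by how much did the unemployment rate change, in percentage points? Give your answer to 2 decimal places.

Growth-rate Okun's law: g_Y = g_Y* - β × Δu, so Δu = (g_Y* - g_Y)/β.
Δu = (1.58 - 3.07)/2.4 = -1.49/2.4 = -0.62 percentage points.

-0.62 percentage points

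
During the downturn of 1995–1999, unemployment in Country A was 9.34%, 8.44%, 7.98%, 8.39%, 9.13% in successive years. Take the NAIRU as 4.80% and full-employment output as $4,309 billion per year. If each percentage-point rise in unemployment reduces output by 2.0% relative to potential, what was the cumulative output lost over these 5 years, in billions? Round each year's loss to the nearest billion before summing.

$1,661 billion

Year 1995: gap = -2.0 × (9.34 - 4.8) = -9.08%, loss ≈ 4309 × 9.08/100 ≈ 391.
Year 1996: gap = -2.0 × (8.44 - 4.8) = -7.28%, loss ≈ 4309 × 7.28/100 ≈ 314.
Year 1997: gap = -2.0 × (7.98 - 4.8) = -6.36%, loss ≈ 4309 × 6.36/100 ≈ 274.
Year 1998: gap = -2.0 × (8.39 - 4.8) = -7.18%, loss ≈ 4309 × 7.18/100 ≈ 309.
Year 1999: gap = -2.0 × (9.13 - 4.8) = -8.66%, loss ≈ 4309 × 8.66/100 ≈ 373.
Total lost output = 391 + 314 + 274 + 309 + 373 = 1661 billion.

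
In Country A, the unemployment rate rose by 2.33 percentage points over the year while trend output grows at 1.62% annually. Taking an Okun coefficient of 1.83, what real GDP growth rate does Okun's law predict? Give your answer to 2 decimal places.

Growth-rate Okun's law: g_Y = g_Y* - β × Δu.
g_Y = 1.62 - 1.83 × (2.33) = 1.62 - 4.2639 = -2.6439%, i.e. -2.64% to 2 d.p.

-2.64%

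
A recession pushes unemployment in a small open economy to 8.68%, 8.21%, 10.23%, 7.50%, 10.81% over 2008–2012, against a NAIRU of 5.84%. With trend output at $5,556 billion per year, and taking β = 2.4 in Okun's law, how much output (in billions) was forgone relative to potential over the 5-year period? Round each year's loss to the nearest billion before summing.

$2,164 billion

Year 2008: gap = -2.4 × (8.68 - 5.84) = -6.816%, loss ≈ 5556 × 6.816/100 ≈ 379.
Year 2009: gap = -2.4 × (8.21 - 5.84) = -5.688%, loss ≈ 5556 × 5.688/100 ≈ 316.
Year 2010: gap = -2.4 × (10.23 - 5.84) = -10.536%, loss ≈ 5556 × 10.536/100 ≈ 585.
Year 2011: gap = -2.4 × (7.5 - 5.84) = -3.984%, loss ≈ 5556 × 3.984/100 ≈ 221.
Year 2012: gap = -2.4 × (10.81 - 5.84) = -11.928%, loss ≈ 5556 × 11.928/100 ≈ 663.
Total lost output = 379 + 316 + 585 + 221 + 663 = 2164 billion.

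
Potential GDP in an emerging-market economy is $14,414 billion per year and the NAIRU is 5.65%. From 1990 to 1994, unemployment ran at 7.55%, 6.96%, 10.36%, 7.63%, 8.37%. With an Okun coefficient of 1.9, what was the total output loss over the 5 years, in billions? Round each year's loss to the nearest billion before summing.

Year 1990: gap = -1.9 × (7.55 - 5.65) = -3.61%, loss ≈ 14414 × 3.61/100 ≈ 520.
Year 1991: gap = -1.9 × (6.96 - 5.65) = -2.489%, loss ≈ 14414 × 2.489/100 ≈ 359.
Year 1992: gap = -1.9 × (10.36 - 5.65) = -8.949%, loss ≈ 14414 × 8.949/100 ≈ 1290.
Year 1993: gap = -1.9 × (7.63 - 5.65) = -3.762%, loss ≈ 14414 × 3.762/100 ≈ 542.
Year 1994: gap = -1.9 × (8.37 - 5.65) = -5.168%, loss ≈ 14414 × 5.168/100 ≈ 745.
Total lost output = 520 + 359 + 1290 + 542 + 745 = 3456 billion.

$3,456 billion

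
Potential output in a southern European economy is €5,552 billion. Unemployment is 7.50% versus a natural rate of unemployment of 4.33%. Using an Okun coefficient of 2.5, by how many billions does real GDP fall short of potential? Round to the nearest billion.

€440 billion

Output gap = -2.5 × (7.5 - 4.33) = -2.5 × 3.17 = -7.925%.
Actual GDP ≈ 5552 × 0.92075 ≈ 5112 billion, so the shortfall is 5552 - 5112 = 440 billion.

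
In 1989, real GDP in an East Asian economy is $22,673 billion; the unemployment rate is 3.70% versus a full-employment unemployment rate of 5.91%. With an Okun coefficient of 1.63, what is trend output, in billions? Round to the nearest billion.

$21,885 billion

Unemployment gap = 3.7 - 5.91 = -2.21 points, so output gap = -1.63 × (-2.21) = 3.6023%.
Since Y = Y* × (1 + gap/100), Y* = 22673/1.036023 ≈ 21885 billion.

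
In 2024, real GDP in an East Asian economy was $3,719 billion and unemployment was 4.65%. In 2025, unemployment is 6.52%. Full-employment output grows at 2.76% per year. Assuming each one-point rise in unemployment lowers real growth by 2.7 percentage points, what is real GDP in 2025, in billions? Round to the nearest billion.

$3,634 billion

Δu = 6.52 - 4.65 = 1.87 points.
Okun's law (growth form): g_Y = g_Y* - β × Δu = 2.76 - 2.7 × (1.87) = 2.76 - 5.049 = -2.289%.
Real GDP in the next year = 3719 × (1 - 2.289/100) = 3719 × 0.97711 ≈ 3634 billion.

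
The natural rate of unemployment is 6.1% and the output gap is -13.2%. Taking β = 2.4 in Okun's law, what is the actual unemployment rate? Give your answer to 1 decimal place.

From Okun's law, u - u* = -(output gap)/β = -(-13.2)/2.4 = 5.5 points.
So u = 6.1 + 5.5 = 11.6%.

11.6%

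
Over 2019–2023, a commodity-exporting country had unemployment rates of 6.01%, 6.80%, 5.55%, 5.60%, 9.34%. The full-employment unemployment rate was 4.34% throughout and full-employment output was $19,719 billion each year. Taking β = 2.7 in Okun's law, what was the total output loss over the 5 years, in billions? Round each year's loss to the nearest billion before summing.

$6,176 billion

Year 2019: gap = -2.7 × (6.01 - 4.34) = -4.509%, loss ≈ 19719 × 4.509/100 ≈ 889.
Year 2020: gap = -2.7 × (6.8 - 4.34) = -6.642%, loss ≈ 19719 × 6.642/100 ≈ 1310.
Year 2021: gap = -2.7 × (5.55 - 4.34) = -3.267%, loss ≈ 19719 × 3.267/100 ≈ 644.
Year 2022: gap = -2.7 × (5.6 - 4.34) = -3.402%, loss ≈ 19719 × 3.402/100 ≈ 671.
Year 2023: gap = -2.7 × (9.34 - 4.34) = -13.5%, loss ≈ 19719 × 13.5/100 ≈ 2662.
Total lost output = 889 + 1310 + 644 + 671 + 2662 = 6176 billion.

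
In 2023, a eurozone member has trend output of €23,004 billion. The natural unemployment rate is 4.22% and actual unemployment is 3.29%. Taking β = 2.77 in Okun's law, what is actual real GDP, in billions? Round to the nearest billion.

€23,597 billion

Unemployment gap = 3.29 - 4.22 = -0.93 points, so the output gap is -2.77 × (-0.93) = 2.5761%.
Actual GDP = 23004 × (1 + 2.5761/100) = 23004 × 1.025761 ≈ 23597 billion.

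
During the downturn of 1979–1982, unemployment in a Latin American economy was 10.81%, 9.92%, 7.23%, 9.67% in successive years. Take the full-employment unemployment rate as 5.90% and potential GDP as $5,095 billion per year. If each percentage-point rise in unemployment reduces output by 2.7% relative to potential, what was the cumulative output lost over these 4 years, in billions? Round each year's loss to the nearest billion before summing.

Year 1979: gap = -2.7 × (10.81 - 5.9) = -13.257%, loss ≈ 5095 × 13.257/100 ≈ 675.
Year 1980: gap = -2.7 × (9.92 - 5.9) = -10.854%, loss ≈ 5095 × 10.854/100 ≈ 553.
Year 1981: gap = -2.7 × (7.23 - 5.9) = -3.591%, loss ≈ 5095 × 3.591/100 ≈ 183.
Year 1982: gap = -2.7 × (9.67 - 5.9) = -10.179%, loss ≈ 5095 × 10.179/100 ≈ 519.
Total lost output = 675 + 553 + 183 + 519 = 1930 billion.

$1,930 billion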